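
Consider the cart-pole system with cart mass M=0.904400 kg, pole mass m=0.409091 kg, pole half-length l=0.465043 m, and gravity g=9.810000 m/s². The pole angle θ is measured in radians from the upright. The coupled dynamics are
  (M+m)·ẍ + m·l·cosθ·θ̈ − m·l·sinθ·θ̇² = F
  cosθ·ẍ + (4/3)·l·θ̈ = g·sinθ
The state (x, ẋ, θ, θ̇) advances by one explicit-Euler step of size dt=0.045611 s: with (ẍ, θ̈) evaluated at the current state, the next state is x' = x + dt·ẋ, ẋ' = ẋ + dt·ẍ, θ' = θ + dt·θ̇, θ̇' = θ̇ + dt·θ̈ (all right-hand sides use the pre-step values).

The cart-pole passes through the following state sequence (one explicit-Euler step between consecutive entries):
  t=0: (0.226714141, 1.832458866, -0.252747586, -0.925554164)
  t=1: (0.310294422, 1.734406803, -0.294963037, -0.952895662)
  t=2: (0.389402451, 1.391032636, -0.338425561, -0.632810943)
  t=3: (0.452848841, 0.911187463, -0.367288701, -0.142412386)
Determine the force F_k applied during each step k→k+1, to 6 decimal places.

F_0 = -2.893337 N
F_1 = -8.560737 N
F_2 = -11.863689 N

step 0→1:
  ẍ = (ẋ'−ẋ)/dt = (1.734406803−1.832458866)/0.045611 = -2.149746
  θ̈ = (θ̇'−θ̇)/dt = (-0.952895662−-0.925554164)/0.045611 = -0.599450
  sinθ=-0.250065, cosθ=0.968229
  F = (M+m)·ẍ + m·l·cosθ·θ̈ − m·l·sinθ·θ̇² = -2.823672 + -0.110419 − -0.040754 = -2.893337
step 1→2:
  ẍ = (ẋ'−ẋ)/dt = (1.391032636−1.734406803)/0.045611 = -7.528319
  θ̈ = (θ̇'−θ̇)/dt = (-0.632810943−-0.952895662)/0.045611 = 7.017709
  sinθ=-0.290704, cosθ=0.956813
  F = (M+m)·ẍ + m·l·cosθ·θ̈ − m·l·sinθ·θ̇² = -9.888380 + 1.277425 − -0.050218 = -8.560737
step 2→3:
  ẍ = (ẋ'−ẋ)/dt = (0.911187463−1.391032636)/0.045611 = -10.520383
  θ̈ = (θ̇'−θ̇)/dt = (-0.142412386−-0.632810943)/0.045611 = 10.751761
  sinθ=-0.332002, cosθ=0.943279
  F = (M+m)·ẍ + m·l·cosθ·θ̈ − m·l·sinθ·θ̇² = -13.818428 + 1.929446 − -0.025293 = -11.863689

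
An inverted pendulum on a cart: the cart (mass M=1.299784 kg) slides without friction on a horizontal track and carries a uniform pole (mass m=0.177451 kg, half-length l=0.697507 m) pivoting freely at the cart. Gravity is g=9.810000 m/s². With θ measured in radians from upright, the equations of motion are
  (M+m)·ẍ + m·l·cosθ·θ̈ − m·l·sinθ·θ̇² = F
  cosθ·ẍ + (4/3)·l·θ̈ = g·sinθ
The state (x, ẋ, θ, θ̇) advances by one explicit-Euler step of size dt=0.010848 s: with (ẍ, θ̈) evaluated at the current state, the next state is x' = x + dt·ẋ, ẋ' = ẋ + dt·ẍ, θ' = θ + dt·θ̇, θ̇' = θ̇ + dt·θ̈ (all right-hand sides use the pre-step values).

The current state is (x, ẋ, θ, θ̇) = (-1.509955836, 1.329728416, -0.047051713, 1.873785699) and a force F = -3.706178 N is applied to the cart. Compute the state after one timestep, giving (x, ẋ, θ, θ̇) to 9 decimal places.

(-1.495530942, 1.300154093, -0.026724886, 1.900168498)

sinθ=-0.047034354, cosθ=0.998893272
temp = (F + m·l·θ̇²·sinθ)/(M+m) = (-3.706178 + -0.020440054)/1.477235 = -2.522698186
θ̈ = (g·sinθ − cosθ·temp)/(l·(4/3 − m·cos²θ/(M+m))) = 2.432042655
ẍ = temp − m·l·θ̈·cosθ/(M+m) = -2.726246593
Euler: x'=-1.509955836+0.010848·1.329728416=-1.495530942, ẋ'=1.329728416+0.010848·-2.726246593=1.300154093
       θ'=-0.047051713+0.010848·1.873785699=-0.026724886, θ̇'=1.873785699+0.010848·2.432042655=1.900168498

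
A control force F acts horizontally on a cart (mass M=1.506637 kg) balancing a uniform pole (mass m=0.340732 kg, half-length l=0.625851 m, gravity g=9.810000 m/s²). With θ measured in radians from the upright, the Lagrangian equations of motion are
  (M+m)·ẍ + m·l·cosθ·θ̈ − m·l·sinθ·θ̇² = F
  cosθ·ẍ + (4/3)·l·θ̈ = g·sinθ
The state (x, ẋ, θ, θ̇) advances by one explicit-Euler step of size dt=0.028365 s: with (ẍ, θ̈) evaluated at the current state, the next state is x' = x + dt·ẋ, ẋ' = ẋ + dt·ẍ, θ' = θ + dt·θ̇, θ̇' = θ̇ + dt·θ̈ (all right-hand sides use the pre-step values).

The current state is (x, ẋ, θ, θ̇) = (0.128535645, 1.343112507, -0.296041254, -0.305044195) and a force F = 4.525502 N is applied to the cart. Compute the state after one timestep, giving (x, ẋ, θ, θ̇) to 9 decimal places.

(0.166633031, 1.434862086, -0.304693833, -0.507492953)

sinθ=-0.291735966, cosθ=0.956498890
temp = (F + m·l·θ̇²·sinθ)/(M+m) = (4.525502 + -0.005788944)/1.847369 = 2.446567554
θ̈ = (g·sinθ − cosθ·temp)/(l·(4/3 − m·cos²θ/(M+m))) = -7.137273340
ẍ = temp − m·l·θ̈·cosθ/(M+m) = 3.234605302
Euler: x'=0.128535645+0.028365·1.343112507=0.166633031, ẋ'=1.343112507+0.028365·3.234605302=1.434862086
       θ'=-0.296041254+0.028365·-0.305044195=-0.304693833, θ̇'=-0.305044195+0.028365·-7.137273340=-0.507492953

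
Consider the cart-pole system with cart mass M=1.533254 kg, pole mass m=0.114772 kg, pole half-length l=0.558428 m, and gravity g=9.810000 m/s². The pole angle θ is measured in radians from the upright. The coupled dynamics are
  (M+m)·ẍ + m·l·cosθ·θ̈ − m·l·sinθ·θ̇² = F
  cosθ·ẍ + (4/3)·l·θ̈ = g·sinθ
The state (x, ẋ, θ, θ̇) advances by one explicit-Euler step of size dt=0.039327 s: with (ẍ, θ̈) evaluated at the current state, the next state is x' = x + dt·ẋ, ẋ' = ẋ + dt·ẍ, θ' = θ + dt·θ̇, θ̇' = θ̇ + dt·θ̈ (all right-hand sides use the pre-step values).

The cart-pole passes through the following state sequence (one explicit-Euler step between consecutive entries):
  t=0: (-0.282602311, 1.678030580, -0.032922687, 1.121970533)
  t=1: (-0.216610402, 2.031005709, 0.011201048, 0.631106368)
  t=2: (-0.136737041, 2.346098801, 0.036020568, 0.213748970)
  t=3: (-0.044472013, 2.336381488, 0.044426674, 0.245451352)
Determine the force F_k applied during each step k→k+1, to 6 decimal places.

step 0→1:
  ẍ = (ẋ'−ẋ)/dt = (2.031005709−1.678030580)/0.039327 = 8.975389
  θ̈ = (θ̇'−θ̇)/dt = (0.631106368−1.121970533)/0.039327 = -12.481607
  sinθ=-0.032917, cosθ=0.999458
  F = (M+m)·ẍ + m·l·cosθ·θ̈ − m·l·sinθ·θ̇² = 14.791675 + -0.799536 − -0.002656 = 13.994794
step 1→2:
  ẍ = (ẋ'−ẋ)/dt = (2.346098801−2.031005709)/0.039327 = 8.012131
  θ̈ = (θ̇'−θ̇)/dt = (0.213748970−0.631106368)/0.039327 = -10.612490
  sinθ=0.011201, cosθ=0.999937
  F = (M+m)·ẍ + m·l·cosθ·θ̈ − m·l·sinθ·θ̇² = 13.204201 + -0.680132 − 0.000286 = 12.523783
step 2→3:
  ẍ = (ẋ'−ẋ)/dt = (2.336381488−2.346098801)/0.039327 = -0.247090
  θ̈ = (θ̇'−θ̇)/dt = (0.245451352−0.213748970)/0.039327 = 0.806123
  sinθ=0.036013, cosθ=0.999351
  F = (M+m)·ẍ + m·l·cosθ·θ̈ − m·l·sinθ·θ̇² = -0.407211 + 0.051632 − 0.000105 = -0.355684

F_0 = 13.994794 N
F_1 = 12.523783 N
F_2 = -0.355684 N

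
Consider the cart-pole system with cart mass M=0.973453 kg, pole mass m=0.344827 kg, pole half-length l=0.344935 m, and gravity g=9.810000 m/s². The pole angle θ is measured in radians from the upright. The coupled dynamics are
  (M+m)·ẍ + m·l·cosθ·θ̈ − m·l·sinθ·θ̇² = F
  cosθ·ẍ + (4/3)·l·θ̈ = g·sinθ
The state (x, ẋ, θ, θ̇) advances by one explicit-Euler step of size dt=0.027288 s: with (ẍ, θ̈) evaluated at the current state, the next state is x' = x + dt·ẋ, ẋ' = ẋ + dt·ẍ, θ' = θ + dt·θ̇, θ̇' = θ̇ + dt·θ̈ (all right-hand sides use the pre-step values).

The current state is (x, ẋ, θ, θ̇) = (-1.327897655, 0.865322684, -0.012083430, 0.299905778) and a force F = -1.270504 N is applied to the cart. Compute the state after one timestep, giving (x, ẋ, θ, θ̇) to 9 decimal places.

sinθ=-0.012083136, cosθ=0.999926996
temp = (F + m·l·θ̇²·sinθ)/(M+m) = (-1.270504 + -0.000129267)/1.318280 = -0.963856895
θ̈ = (g·sinθ − cosθ·temp)/(l·(4/3 − m·cos²θ/(M+m))) = 2.286311628
ẍ = temp − m·l·θ̈·cosθ/(M+m) = -1.170126189
Euler: x'=-1.327897655+0.027288·0.865322684=-1.304284730, ẋ'=0.865322684+0.027288·-1.170126189=0.833392281
       θ'=-0.012083430+0.027288·0.299905778=-0.003899601, θ̇'=0.299905778+0.027288·2.286311628=0.362294650

(-1.304284730, 0.833392281, -0.003899601, 0.362294650)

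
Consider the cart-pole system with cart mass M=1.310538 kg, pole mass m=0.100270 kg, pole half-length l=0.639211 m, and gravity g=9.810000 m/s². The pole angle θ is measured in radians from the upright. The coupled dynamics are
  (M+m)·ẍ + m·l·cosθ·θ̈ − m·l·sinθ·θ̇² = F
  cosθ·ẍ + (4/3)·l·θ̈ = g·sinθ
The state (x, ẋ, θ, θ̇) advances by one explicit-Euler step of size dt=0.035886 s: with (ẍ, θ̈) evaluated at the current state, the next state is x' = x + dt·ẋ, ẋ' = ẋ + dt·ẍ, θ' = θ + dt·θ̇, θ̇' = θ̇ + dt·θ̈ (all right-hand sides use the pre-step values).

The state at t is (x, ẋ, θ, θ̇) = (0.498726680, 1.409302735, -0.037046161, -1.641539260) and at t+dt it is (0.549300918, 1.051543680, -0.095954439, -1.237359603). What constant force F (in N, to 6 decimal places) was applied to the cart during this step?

ẍ = (ẋ'−ẋ)/dt = (1.051543680−1.409302735)/0.035886 = -9.969321
θ̈ = (θ̇'−θ̇)/dt = (-1.237359603−-1.641539260)/0.035886 = 11.262878
sinθ=-0.037038, cosθ=0.999314
F = (M+m)·ẍ + m·l·cosθ·θ̈ − m·l·sinθ·θ̇² = -14.064798 + 0.721384 − -0.006397 = -13.337017

F = -13.337017 N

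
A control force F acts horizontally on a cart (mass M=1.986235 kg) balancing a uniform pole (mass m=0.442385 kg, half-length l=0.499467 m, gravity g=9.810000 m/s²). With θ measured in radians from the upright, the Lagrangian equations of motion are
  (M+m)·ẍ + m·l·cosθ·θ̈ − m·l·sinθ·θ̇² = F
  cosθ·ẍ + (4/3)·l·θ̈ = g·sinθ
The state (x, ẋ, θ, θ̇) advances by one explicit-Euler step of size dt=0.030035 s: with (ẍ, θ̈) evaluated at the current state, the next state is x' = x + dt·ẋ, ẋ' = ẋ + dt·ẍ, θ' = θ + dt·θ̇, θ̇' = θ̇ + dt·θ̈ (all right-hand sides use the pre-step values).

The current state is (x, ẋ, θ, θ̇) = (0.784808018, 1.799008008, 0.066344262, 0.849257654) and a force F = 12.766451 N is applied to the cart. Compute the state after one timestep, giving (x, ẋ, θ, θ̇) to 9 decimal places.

(0.838841224, 1.978816809, 0.091851716, 0.609182231)

sinθ=0.066295603, cosθ=0.997800027
temp = (F + m·l·θ̇²·sinθ)/(M+m) = (12.766451 + 0.010565033)/2.428620 = 5.261019028
θ̈ = (g·sinθ − cosθ·temp)/(l·(4/3 − m·cos²θ/(M+m))) = -7.993188710
ẍ = temp − m·l·θ̈·cosθ/(M+m) = 5.986642300
Euler: x'=0.784808018+0.030035·1.799008008=0.838841224, ẋ'=1.799008008+0.030035·5.986642300=1.978816809
       θ'=0.066344262+0.030035·0.849257654=0.091851716, θ̇'=0.849257654+0.030035·-7.993188710=0.609182231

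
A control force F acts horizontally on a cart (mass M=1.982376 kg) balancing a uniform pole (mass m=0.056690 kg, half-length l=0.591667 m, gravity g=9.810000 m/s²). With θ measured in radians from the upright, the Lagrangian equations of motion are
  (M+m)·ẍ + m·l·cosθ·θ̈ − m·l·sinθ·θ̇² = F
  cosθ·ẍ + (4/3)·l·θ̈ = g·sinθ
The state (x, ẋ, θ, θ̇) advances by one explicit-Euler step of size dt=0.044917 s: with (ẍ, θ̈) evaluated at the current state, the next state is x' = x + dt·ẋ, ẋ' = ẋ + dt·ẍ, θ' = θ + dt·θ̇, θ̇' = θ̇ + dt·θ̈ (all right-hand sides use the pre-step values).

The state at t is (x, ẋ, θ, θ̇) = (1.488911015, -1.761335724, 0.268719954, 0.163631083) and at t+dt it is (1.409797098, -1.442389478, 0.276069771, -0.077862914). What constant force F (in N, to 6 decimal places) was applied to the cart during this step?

ẍ = (ẋ'−ẋ)/dt = (-1.442389478−-1.761335724)/0.044917 = 7.100791
θ̈ = (θ̇'−θ̇)/dt = (-0.077862914−0.163631083)/0.044917 = -5.376450
sinθ=0.265498, cosθ=0.964112
F = (M+m)·ẍ + m·l·cosθ·θ̈ − m·l·sinθ·θ̇² = 14.478982 + -0.173863 − 0.000238 = 14.304881

F = 14.304881 N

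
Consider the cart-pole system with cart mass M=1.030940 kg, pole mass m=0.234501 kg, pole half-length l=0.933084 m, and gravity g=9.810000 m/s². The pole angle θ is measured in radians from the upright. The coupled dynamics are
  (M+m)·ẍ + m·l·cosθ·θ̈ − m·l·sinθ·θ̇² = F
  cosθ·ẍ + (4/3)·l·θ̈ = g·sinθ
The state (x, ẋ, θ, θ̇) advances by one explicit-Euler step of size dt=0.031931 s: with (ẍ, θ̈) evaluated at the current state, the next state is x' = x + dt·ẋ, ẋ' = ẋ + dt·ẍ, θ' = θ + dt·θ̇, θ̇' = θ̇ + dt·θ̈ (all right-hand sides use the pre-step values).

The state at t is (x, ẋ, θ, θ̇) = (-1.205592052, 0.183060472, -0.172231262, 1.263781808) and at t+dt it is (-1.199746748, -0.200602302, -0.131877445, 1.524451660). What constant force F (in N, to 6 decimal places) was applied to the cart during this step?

ẍ = (ẋ'−ẋ)/dt = (-0.200602302−0.183060472)/0.031931 = -12.015370
θ̈ = (θ̇'−θ̇)/dt = (1.524451660−1.263781808)/0.031931 = 8.163536
sinθ=-0.171381, cosθ=0.985205
F = (M+m)·ẍ + m·l·cosθ·θ̈ − m·l·sinθ·θ̇² = -15.204742 + 1.759828 − -0.059892 = -13.385021

F = -13.385021 N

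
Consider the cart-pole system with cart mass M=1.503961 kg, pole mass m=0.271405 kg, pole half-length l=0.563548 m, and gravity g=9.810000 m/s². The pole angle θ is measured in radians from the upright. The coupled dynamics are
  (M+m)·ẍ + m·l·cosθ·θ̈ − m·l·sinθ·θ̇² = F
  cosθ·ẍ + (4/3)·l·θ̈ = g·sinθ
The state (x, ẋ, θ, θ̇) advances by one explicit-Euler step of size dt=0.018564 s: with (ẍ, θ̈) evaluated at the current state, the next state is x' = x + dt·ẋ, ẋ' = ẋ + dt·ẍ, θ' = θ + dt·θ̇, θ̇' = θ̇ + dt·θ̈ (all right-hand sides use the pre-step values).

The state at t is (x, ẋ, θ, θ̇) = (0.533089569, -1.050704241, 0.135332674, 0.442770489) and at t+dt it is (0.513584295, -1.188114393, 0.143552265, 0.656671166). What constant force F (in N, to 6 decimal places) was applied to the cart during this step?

ẍ = (ẋ'−ẋ)/dt = (-1.188114393−-1.050704241)/0.018564 = -7.401969
θ̈ = (θ̇'−θ̇)/dt = (0.656671166−0.442770489)/0.018564 = 11.522338
sinθ=0.134920, cosθ=0.990857
F = (M+m)·ẍ + m·l·cosθ·θ̈ − m·l·sinθ·θ̇² = -13.141204 + 1.746225 − 0.004046 = -11.399025

F = -11.399025 N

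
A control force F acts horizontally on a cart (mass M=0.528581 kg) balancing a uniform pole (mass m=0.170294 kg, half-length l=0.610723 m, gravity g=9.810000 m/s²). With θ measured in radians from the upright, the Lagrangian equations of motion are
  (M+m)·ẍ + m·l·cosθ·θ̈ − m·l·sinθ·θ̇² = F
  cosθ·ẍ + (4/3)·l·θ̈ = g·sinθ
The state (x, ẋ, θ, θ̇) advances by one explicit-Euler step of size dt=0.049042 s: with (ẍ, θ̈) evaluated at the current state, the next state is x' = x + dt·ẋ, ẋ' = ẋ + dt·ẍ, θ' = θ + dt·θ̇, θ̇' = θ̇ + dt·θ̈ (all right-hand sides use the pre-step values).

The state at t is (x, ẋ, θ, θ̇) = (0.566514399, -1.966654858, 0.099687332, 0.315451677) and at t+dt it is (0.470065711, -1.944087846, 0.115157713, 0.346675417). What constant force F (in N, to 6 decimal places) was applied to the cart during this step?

ẍ = (ẋ'−ẋ)/dt = (-1.944087846−-1.966654858)/0.049042 = 0.460157
θ̈ = (θ̇'−θ̇)/dt = (0.346675417−0.315451677)/0.049042 = 0.636673
sinθ=0.099522, cosθ=0.995035
F = (M+m)·ẍ + m·l·cosθ·θ̈ − m·l·sinθ·θ̇² = 0.321592 + 0.065887 − 0.001030 = 0.386449

F = 0.386449 N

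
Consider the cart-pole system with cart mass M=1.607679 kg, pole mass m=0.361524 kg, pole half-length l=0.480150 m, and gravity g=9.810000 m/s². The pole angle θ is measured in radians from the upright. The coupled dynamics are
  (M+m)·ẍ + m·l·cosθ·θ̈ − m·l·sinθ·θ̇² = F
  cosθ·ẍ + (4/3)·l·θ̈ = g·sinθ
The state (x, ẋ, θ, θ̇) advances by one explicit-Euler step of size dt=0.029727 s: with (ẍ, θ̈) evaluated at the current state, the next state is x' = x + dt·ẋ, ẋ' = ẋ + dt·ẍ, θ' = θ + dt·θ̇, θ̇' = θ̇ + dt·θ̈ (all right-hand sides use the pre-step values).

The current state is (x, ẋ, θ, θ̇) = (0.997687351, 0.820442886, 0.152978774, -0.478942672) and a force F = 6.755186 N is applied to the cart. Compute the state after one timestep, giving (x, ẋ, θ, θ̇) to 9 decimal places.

(1.022076657, 0.931384143, 0.138741245, -0.580797531)

sinθ=0.152382791, cosθ=0.988321549
temp = (F + m·l·θ̇²·sinθ)/(M+m) = (6.755186 + 0.006067602)/1.969203 = 3.433497512
θ̈ = (g·sinθ − cosθ·temp)/(l·(4/3 − m·cos²θ/(M+m))) = -3.426341676
ẍ = temp − m·l·θ̈·cosθ/(M+m) = 3.732003132
Euler: x'=0.997687351+0.029727·0.820442886=1.022076657, ẋ'=0.820442886+0.029727·3.732003132=0.931384143
       θ'=0.152978774+0.029727·-0.478942672=0.138741245, θ̇'=-0.478942672+0.029727·-3.426341676=-0.580797531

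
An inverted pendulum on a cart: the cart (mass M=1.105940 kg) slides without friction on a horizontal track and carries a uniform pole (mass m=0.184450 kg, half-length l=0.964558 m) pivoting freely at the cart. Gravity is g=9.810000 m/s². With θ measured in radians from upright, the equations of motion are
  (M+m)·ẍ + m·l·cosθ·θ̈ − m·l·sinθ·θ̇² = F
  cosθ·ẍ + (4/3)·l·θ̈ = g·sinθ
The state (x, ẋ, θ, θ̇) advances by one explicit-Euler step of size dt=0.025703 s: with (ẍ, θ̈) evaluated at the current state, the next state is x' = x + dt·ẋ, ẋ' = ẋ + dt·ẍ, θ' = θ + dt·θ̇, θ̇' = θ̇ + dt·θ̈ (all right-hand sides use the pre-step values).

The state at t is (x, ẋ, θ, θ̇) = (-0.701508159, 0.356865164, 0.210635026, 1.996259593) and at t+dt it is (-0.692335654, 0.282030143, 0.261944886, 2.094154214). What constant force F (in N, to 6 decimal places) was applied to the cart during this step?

ẍ = (ẋ'−ẋ)/dt = (0.282030143−0.356865164)/0.025703 = -2.911529
θ̈ = (θ̇'−θ̇)/dt = (2.094154214−1.996259593)/0.025703 = 3.808685
sinθ=0.209081, cosθ=0.977898
F = (M+m)·ẍ + m·l·cosθ·θ̈ − m·l·sinθ·θ̇² = -3.757007 + 0.662637 − 0.148237 = -3.242607

F = -3.242607 N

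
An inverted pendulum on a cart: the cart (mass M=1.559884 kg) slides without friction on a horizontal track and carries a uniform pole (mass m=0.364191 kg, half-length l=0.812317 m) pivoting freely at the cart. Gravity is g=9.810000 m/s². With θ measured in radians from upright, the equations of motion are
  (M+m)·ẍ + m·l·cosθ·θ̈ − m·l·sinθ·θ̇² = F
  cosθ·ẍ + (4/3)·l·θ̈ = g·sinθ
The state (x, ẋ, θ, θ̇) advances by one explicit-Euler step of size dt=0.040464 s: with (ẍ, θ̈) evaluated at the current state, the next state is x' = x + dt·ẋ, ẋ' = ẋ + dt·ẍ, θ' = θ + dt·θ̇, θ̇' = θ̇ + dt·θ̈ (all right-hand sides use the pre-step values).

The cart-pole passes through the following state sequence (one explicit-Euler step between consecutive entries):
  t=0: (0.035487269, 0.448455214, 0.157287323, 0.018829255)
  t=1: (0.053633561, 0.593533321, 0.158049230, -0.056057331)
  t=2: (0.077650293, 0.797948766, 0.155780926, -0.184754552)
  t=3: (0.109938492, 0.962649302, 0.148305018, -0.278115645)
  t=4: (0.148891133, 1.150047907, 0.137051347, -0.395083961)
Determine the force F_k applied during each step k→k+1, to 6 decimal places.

F_0 = 6.357741 N
F_1 = 8.790670 N
F_2 = 7.155680 N
F_3 = 8.061691 N

step 0→1:
  ẍ = (ẋ'−ẋ)/dt = (0.593533321−0.448455214)/0.040464 = 3.585362
  θ̈ = (θ̇'−θ̇)/dt = (-0.056057331−0.018829255)/0.040464 = -1.850697
  sinθ=0.156640, cosθ=0.987656
  F = (M+m)·ẍ + m·l·cosθ·θ̈ − m·l·sinθ·θ̇² = 6.898506 + -0.540749 − 0.000016 = 6.357741
step 1→2:
  ẍ = (ẋ'−ẋ)/dt = (0.797948766−0.593533321)/0.040464 = 5.051785
  θ̈ = (θ̇'−θ̇)/dt = (-0.184754552−-0.056057331)/0.040464 = -3.180536
  sinθ=0.157392, cosθ=0.987536
  F = (M+m)·ẍ + m·l·cosθ·θ̈ − m·l·sinθ·θ̇² = 9.720014 + -0.929198 − 0.000146 = 8.790670
step 2→3:
  ẍ = (ẋ'−ẋ)/dt = (0.962649302−0.797948766)/0.040464 = 4.070298
  θ̈ = (θ̇'−θ̇)/dt = (-0.278115645−-0.184754552)/0.040464 = -2.307263
  sinθ=0.155152, cosθ=0.987891
  F = (M+m)·ẍ + m·l·cosθ·θ̈ − m·l·sinθ·θ̇² = 7.831559 + -0.674312 − 0.001567 = 7.155680
step 3→4:
  ẍ = (ẋ'−ẋ)/dt = (1.150047907−0.962649302)/0.040464 = 4.631243
  θ̈ = (θ̇'−θ̇)/dt = (-0.395083961−-0.278115645)/0.040464 = -2.890676
  sinθ=0.147762, cosθ=0.989023
  F = (M+m)·ẍ + m·l·cosθ·θ̈ − m·l·sinθ·θ̇² = 8.910858 + -0.845786 − 0.003381 = 8.061691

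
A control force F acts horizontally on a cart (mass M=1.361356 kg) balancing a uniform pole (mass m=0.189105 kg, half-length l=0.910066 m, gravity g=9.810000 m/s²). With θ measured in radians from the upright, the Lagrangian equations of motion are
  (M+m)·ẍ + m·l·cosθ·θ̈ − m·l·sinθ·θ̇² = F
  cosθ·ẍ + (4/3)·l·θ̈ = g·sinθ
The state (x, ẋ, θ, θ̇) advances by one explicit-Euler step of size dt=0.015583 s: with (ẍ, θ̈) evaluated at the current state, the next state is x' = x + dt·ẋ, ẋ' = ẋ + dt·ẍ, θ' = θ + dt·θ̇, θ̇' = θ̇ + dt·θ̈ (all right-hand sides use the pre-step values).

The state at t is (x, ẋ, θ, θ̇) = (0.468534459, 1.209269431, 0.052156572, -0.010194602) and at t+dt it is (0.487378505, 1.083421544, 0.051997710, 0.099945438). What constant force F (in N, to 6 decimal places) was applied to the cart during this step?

ẍ = (ẋ'−ẋ)/dt = (1.083421544−1.209269431)/0.015583 = -8.075973
θ̈ = (θ̇'−θ̇)/dt = (0.099945438−-0.010194602)/0.015583 = 7.067961
sinθ=0.052133, cosθ=0.998640
F = (M+m)·ẍ + m·l·cosθ·θ̈ − m·l·sinθ·θ̇² = -12.521481 + 1.214728 − 0.000001 = -11.306754

F = -11.306754 N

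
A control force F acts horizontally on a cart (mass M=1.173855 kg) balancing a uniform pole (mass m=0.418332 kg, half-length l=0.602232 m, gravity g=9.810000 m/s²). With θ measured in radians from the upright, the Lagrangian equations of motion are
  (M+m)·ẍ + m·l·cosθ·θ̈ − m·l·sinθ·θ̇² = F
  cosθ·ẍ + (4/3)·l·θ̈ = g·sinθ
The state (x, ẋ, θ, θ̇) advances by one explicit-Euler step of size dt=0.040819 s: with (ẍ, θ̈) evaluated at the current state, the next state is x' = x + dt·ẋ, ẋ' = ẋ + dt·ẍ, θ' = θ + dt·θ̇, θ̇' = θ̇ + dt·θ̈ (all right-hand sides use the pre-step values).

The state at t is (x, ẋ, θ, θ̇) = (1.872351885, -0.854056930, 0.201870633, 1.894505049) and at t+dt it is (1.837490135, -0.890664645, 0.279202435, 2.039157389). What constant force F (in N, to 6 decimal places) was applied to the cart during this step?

ẍ = (ẋ'−ẋ)/dt = (-0.890664645−-0.854056930)/0.040819 = -0.896830
θ̈ = (θ̇'−θ̇)/dt = (2.039157389−1.894505049)/0.040819 = 3.543750
sinθ=0.200502, cosθ=0.979693
F = (M+m)·ẍ + m·l·cosθ·θ̈ − m·l·sinθ·θ̇² = -1.427922 + 0.874658 − 0.181299 = -0.734563

F = -0.734563 N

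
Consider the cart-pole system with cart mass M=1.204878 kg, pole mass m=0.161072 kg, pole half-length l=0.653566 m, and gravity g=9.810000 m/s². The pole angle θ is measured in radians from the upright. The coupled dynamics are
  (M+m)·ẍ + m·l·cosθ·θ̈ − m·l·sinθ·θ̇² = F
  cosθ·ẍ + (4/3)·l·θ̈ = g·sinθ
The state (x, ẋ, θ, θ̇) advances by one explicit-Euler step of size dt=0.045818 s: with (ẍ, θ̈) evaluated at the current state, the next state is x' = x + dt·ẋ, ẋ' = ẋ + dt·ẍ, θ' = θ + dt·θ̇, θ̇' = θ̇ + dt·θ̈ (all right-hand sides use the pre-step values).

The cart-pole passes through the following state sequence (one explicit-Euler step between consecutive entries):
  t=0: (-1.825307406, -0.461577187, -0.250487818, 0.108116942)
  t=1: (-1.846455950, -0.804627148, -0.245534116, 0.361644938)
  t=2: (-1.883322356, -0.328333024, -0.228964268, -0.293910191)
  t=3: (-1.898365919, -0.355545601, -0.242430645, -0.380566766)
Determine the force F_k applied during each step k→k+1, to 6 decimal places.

step 0→1:
  ẍ = (ẋ'−ẋ)/dt = (-0.804627148−-0.461577187)/0.045818 = -7.487231
  θ̈ = (θ̇'−θ̇)/dt = (0.361644938−0.108116942)/0.045818 = 5.533371
  sinθ=-0.247877, cosθ=0.968792
  F = (M+m)·ẍ + m·l·cosθ·θ̈ − m·l·sinθ·θ̇² = -10.227184 + 0.564325 − -0.000305 = -9.662553
step 1→2:
  ẍ = (ẋ'−ẋ)/dt = (-0.328333024−-0.804627148)/0.045818 = 10.395350
  θ̈ = (θ̇'−θ̇)/dt = (-0.293910191−0.361644938)/0.045818 = -14.307808
  sinθ=-0.243074, cosθ=0.970008
  F = (M+m)·ẍ + m·l·cosθ·θ̈ − m·l·sinθ·θ̇² = 14.199528 + -1.461025 − -0.003347 = 12.741849
step 2→3:
  ẍ = (ẋ'−ẋ)/dt = (-0.355545601−-0.328333024)/0.045818 = -0.593928
  θ̈ = (θ̇'−θ̇)/dt = (-0.380566766−-0.293910191)/0.045818 = -1.891322
  sinθ=-0.226969, cosθ=0.973902
  F = (M+m)·ẍ + m·l·cosθ·θ̈ − m·l·sinθ·θ̇² = -0.811275 + -0.193906 − -0.002064 = -1.003117

F_0 = -9.662553 N
F_1 = 12.741849 N
F_2 = -1.003117 N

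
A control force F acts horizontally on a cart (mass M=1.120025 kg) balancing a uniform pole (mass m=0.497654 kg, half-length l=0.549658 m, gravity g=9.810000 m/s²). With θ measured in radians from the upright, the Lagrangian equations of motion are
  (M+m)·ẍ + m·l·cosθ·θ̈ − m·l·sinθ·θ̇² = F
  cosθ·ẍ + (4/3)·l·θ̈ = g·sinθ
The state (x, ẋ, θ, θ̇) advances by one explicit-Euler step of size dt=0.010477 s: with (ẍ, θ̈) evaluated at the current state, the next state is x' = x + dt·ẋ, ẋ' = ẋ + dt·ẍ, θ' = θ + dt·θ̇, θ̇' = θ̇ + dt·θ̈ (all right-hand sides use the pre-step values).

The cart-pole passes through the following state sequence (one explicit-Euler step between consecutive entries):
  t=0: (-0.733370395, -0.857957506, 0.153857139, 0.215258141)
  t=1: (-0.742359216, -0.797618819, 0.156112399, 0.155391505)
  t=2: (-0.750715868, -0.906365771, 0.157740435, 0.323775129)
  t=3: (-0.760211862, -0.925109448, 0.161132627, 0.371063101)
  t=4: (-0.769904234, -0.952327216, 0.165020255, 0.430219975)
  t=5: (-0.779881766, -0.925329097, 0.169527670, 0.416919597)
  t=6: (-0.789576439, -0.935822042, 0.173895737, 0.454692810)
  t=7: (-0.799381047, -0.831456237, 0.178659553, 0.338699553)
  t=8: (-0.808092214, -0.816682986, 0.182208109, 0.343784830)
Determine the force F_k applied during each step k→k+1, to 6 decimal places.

F_0 = 7.769956 N
F_1 = -12.449076 N
F_2 = -1.679289 N
F_3 = -2.684050 N
F_4 = 3.817734 N
F_5 = -0.656096 N
F_6 = 13.121852 N
F_7 = 2.406112 N

step 0→1:
  ẍ = (ẋ'−ẋ)/dt = (-0.797618819−-0.857957506)/0.010477 = 5.759157
  θ̈ = (θ̇'−θ̇)/dt = (0.155391505−0.215258141)/0.010477 = -5.714101
  sinθ=0.153251, cosθ=0.988187
  F = (M+m)·ẍ + m·l·cosθ·θ̈ − m·l·sinθ·θ̇² = 9.316467 + -1.544569 − 0.001942 = 7.769956
step 1→2:
  ẍ = (ẋ'−ẋ)/dt = (-0.906365771−-0.797618819)/0.010477 = -10.379589
  θ̈ = (θ̇'−θ̇)/dt = (0.323775129−0.155391505)/0.010477 = 16.071740
  sinθ=0.155479, cosθ=0.987839
  F = (M+m)·ẍ + m·l·cosθ·θ̈ − m·l·sinθ·θ̇² = -16.790843 + 4.342794 − 0.001027 = -12.449076
step 2→3:
  ẍ = (ẋ'−ẋ)/dt = (-0.925109448−-0.906365771)/0.010477 = -1.789031
  θ̈ = (θ̇'−θ̇)/dt = (0.371063101−0.323775129)/0.010477 = 4.513503
  sinθ=0.157087, cosθ=0.987585
  F = (M+m)·ẍ + m·l·cosθ·θ̈ − m·l·sinθ·θ̇² = -2.894078 + 1.219293 − 0.004505 = -1.679289
step 3→4:
  ẍ = (ẋ'−ẋ)/dt = (-0.952327216−-0.925109448)/0.010477 = -2.597859
  θ̈ = (θ̇'−θ̇)/dt = (0.430219975−0.371063101)/0.010477 = 5.646356
  sinθ=0.160436, cosθ=0.987046
  F = (M+m)·ẍ + m·l·cosθ·θ̈ − m·l·sinθ·θ̇² = -4.202502 + 1.524494 − 0.006043 = -2.684050
step 4→5:
  ẍ = (ẋ'−ẋ)/dt = (-0.925329097−-0.952327216)/0.010477 = 2.576894
  θ̈ = (θ̇'−θ̇)/dt = (0.416919597−0.430219975)/0.010477 = -1.269483
  sinθ=0.164272, cosθ=0.986415
  F = (M+m)·ẍ + m·l·cosθ·θ̈ − m·l·sinθ·θ̇² = 4.168587 + -0.342536 − 0.008317 = 3.817734
step 5→6:
  ẍ = (ẋ'−ẋ)/dt = (-0.935822042−-0.925329097)/0.010477 = -1.001522
  θ̈ = (θ̇'−θ̇)/dt = (0.454692810−0.416919597)/0.010477 = 3.605346
  sinθ=0.168717, cosθ=0.985665
  F = (M+m)·ẍ + m·l·cosθ·θ̈ − m·l·sinθ·θ̇² = -1.620141 + 0.972067 − 0.008022 = -0.656096
step 6→7:
  ẍ = (ẋ'−ẋ)/dt = (-0.831456237−-0.935822042)/0.010477 = 9.961421
  θ̈ = (θ̇'−θ̇)/dt = (0.338699553−0.454692810)/0.010477 = -11.071228
  sinθ=0.173021, cosθ=0.984918
  F = (M+m)·ẍ + m·l·cosθ·θ̈ − m·l·sinθ·θ̇² = 16.114381 + -2.982744 − 0.009785 = 13.121852
step 7→8:
  ẍ = (ẋ'−ẋ)/dt = (-0.816682986−-0.831456237)/0.010477 = 1.410065
  θ̈ = (θ̇'−θ̇)/dt = (0.343784830−0.338699553)/0.010477 = 0.485375
  sinθ=0.177711, cosθ=0.984083
  F = (M+m)·ẍ + m·l·cosθ·θ̈ − m·l·sinθ·θ̇² = 2.281033 + 0.130656 − 0.005577 = 2.406112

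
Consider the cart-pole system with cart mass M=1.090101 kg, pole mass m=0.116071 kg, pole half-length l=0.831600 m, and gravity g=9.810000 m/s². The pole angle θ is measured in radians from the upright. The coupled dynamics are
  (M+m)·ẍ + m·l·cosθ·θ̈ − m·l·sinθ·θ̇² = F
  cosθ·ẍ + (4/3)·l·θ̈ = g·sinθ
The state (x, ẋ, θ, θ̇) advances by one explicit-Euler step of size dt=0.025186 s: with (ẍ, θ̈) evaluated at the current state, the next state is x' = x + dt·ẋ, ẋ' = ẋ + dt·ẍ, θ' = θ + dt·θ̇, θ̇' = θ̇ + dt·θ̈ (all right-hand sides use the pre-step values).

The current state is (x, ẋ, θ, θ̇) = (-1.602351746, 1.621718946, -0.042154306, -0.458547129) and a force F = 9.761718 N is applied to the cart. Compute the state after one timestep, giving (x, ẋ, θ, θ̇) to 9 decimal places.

(-1.561507133, 1.842167951, -0.053703274, -0.666578643)

sinθ=-0.042141823, cosθ=0.999111639
temp = (F + m·l·θ̇²·sinθ)/(M+m) = (9.761718 + -0.000855302)/1.206172 = 8.092430182
θ̈ = (g·sinθ − cosθ·temp)/(l·(4/3 − m·cos²θ/(M+m))) = -8.259807606
ẍ = temp − m·l·θ̈·cosθ/(M+m) = 8.752839077
Euler: x'=-1.602351746+0.025186·1.621718946=-1.561507133, ẋ'=1.621718946+0.025186·8.752839077=1.842167951
       θ'=-0.042154306+0.025186·-0.458547129=-0.053703274, θ̇'=-0.458547129+0.025186·-8.259807606=-0.666578643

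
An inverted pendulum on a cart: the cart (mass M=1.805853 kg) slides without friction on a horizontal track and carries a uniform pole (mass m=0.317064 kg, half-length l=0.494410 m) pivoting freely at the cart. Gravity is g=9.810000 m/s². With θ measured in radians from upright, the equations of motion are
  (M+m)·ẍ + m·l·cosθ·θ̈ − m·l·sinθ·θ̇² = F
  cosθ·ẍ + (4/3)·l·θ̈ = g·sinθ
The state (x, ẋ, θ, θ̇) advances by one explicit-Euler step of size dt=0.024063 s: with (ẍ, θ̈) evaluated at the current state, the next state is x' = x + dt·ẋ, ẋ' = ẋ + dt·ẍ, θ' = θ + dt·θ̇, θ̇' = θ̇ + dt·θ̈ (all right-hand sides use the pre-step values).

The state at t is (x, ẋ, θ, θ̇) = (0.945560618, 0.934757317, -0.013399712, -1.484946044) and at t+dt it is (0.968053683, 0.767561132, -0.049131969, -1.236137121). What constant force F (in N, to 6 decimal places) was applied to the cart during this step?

F = -13.125233 N

ẍ = (ẋ'−ẋ)/dt = (0.767561132−0.934757317)/0.024063 = -6.948268
θ̈ = (θ̇'−θ̇)/dt = (-1.236137121−-1.484946044)/0.024063 = 10.339896
sinθ=-0.013399, cosθ=0.999910
F = (M+m)·ẍ + m·l·cosθ·θ̈ − m·l·sinθ·θ̇² = -14.750597 + 1.620733 − -0.004632 = -13.125233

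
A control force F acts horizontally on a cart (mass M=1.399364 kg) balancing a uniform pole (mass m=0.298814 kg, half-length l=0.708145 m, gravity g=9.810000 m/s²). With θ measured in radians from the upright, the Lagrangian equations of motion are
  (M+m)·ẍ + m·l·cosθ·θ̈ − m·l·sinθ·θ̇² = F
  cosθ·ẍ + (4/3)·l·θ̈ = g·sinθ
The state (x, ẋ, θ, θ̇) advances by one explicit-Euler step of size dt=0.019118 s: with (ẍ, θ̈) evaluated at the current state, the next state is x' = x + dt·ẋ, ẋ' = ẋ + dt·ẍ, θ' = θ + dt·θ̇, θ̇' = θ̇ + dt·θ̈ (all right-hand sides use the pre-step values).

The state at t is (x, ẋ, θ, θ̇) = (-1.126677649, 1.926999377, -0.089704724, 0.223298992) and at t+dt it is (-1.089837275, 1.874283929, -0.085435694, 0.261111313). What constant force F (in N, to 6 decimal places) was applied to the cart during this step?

ẍ = (ẋ'−ẋ)/dt = (1.874283929−1.926999377)/0.019118 = -2.757373
θ̈ = (θ̇'−θ̇)/dt = (0.261111313−0.223298992)/0.019118 = 1.977839
sinθ=-0.089584, cosθ=0.995979
F = (M+m)·ẍ + m·l·cosθ·θ̈ − m·l·sinθ·θ̇² = -4.682509 + 0.416835 − -0.000945 = -4.264729

F = -4.264729 N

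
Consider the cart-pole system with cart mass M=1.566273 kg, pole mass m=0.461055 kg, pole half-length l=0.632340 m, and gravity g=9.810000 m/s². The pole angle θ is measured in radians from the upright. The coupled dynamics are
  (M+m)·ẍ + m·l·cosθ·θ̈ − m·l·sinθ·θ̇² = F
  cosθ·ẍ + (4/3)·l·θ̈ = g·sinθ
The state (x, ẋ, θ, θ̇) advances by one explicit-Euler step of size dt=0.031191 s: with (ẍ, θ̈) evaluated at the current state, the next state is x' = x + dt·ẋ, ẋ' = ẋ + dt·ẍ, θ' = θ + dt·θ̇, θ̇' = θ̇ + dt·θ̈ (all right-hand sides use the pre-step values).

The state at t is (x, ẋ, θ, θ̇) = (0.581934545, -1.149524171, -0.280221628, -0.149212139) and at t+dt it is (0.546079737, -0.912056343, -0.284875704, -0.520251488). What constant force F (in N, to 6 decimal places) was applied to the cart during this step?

F = 12.103699 N

ẍ = (ẋ'−ẋ)/dt = (-0.912056343−-1.149524171)/0.031191 = 7.613344
θ̈ = (θ̇'−θ̇)/dt = (-0.520251488−-0.149212139)/0.031191 = -11.895718
sinθ=-0.276569, cosθ=0.960994
F = (M+m)·ẍ + m·l·cosθ·θ̈ − m·l·sinθ·θ̇² = 15.434746 + -3.332843 − -0.001795 = 12.103699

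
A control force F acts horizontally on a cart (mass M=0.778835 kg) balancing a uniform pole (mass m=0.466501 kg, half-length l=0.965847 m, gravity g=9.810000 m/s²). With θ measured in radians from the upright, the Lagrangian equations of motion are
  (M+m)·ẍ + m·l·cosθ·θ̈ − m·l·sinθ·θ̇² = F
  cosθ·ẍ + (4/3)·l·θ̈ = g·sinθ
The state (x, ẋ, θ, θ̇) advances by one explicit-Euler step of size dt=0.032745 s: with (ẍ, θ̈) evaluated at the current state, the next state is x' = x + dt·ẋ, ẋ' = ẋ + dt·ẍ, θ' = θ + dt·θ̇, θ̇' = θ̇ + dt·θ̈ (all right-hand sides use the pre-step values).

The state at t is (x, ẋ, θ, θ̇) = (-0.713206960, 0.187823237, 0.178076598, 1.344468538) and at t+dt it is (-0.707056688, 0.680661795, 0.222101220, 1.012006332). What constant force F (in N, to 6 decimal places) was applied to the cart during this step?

ẍ = (ẋ'−ẋ)/dt = (0.680661795−0.187823237)/0.032745 = 15.050803
θ̈ = (θ̇'−θ̇)/dt = (1.012006332−1.344468538)/0.032745 = -10.153068
sinθ=0.177137, cosθ=0.984186
F = (M+m)·ẍ + m·l·cosθ·θ̈ − m·l·sinθ·θ̇² = 18.743307 + -4.502311 − 0.144268 = 14.096728

F = 14.096728 N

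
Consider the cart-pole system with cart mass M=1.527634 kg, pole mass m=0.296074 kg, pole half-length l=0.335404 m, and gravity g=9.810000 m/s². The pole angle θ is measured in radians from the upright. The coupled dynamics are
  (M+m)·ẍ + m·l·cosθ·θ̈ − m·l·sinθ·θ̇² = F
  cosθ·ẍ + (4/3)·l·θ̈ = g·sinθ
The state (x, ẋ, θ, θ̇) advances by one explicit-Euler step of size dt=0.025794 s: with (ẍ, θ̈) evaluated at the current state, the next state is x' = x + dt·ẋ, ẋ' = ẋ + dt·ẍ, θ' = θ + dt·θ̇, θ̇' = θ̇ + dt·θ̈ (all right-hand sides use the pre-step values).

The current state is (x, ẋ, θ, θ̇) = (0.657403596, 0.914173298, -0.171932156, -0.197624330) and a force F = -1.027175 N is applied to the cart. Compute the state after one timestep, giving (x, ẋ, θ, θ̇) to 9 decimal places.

(0.680983782, 0.903576864, -0.177029678, -0.271083514)

sinθ=-0.171086336, cosθ=0.985256041
temp = (F + m·l·θ̇²·sinθ)/(M+m) = (-1.027175 + -0.000663536)/1.823708 = -0.563598195
θ̈ = (g·sinθ − cosθ·temp)/(l·(4/3 − m·cos²θ/(M+m))) = -2.847917486
ẍ = temp − m·l·θ̈·cosθ/(M+m) = -0.410810030
Euler: x'=0.657403596+0.025794·0.914173298=0.680983782, ẋ'=0.914173298+0.025794·-0.410810030=0.903576864
       θ'=-0.171932156+0.025794·-0.197624330=-0.177029678, θ̇'=-0.197624330+0.025794·-2.847917486=-0.271083514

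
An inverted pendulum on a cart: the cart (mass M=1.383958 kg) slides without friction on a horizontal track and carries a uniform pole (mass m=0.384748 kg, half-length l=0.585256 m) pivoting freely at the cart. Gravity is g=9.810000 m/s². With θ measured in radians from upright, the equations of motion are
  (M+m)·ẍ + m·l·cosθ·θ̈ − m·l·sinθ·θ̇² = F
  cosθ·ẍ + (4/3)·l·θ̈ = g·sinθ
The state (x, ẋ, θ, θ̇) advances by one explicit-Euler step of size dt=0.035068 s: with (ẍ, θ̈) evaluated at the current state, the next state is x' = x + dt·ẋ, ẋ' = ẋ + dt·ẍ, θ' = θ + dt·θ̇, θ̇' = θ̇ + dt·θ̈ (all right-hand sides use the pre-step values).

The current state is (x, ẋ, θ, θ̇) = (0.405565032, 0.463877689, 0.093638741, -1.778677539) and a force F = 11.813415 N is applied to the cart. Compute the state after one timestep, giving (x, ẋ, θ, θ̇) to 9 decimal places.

(0.421832295, 0.738630701, 0.031264077, -2.088007653)

sinθ=0.093501960, cosθ=0.995619096
temp = (F + m·l·θ̇²·sinθ)/(M+m) = (11.813415 + 0.066609689)/1.768706 = 6.716788821
θ̈ = (g·sinθ − cosθ·temp)/(l·(4/3 − m·cos²θ/(M+m))) = -8.820865583
ẍ = temp − m·l·θ̈·cosθ/(M+m) = 7.834864031
Euler: x'=0.405565032+0.035068·0.463877689=0.421832295, ẋ'=0.463877689+0.035068·7.834864031=0.738630701
       θ'=0.093638741+0.035068·-1.778677539=0.031264077, θ̇'=-1.778677539+0.035068·-8.820865583=-2.088007653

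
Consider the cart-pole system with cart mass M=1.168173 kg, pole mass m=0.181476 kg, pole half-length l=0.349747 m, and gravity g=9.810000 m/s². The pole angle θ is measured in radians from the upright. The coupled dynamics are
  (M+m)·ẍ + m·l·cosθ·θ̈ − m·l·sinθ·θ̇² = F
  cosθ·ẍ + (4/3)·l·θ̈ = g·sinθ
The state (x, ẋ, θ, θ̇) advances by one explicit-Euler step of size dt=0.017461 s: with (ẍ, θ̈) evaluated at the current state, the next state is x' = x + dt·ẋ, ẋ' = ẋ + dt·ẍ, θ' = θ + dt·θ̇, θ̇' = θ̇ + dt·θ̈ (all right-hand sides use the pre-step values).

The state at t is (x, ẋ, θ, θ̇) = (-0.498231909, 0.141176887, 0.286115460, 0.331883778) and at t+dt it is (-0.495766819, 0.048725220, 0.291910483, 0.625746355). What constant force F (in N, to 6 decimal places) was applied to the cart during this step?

ẍ = (ẋ'−ẋ)/dt = (0.048725220−0.141176887)/0.017461 = -5.294752
θ̈ = (θ̇'−θ̇)/dt = (0.625746355−0.331883778)/0.017461 = 16.829653
sinθ=0.282228, cosθ=0.959347
F = (M+m)·ẍ + m·l·cosθ·θ̈ − m·l·sinθ·θ̇² = -7.146057 + 1.024765 − 0.001973 = -6.123265

F = -6.123265 N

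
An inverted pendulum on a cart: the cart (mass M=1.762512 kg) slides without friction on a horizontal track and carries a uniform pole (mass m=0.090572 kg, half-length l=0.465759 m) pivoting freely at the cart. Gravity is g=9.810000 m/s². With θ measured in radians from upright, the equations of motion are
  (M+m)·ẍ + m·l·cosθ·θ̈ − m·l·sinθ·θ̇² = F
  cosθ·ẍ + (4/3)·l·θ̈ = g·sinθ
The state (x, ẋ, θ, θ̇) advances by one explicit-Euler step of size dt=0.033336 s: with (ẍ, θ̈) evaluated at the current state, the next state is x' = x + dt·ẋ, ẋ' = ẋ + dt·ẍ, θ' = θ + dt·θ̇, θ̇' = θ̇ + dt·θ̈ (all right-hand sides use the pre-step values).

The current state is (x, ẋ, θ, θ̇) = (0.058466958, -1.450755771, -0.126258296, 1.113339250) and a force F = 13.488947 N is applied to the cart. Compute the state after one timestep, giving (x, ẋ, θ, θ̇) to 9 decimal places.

(0.010104564, -1.197584252, -0.089144019, 0.642597257)

sinθ=-0.125923113, cosθ=0.992040004
temp = (F + m·l·θ̇²·sinθ)/(M+m) = (13.488947 + -0.006584392)/1.853084 = 7.275634892
θ̈ = (g·sinθ − cosθ·temp)/(l·(4/3 − m·cos²θ/(M+m))) = -14.121130091
ẍ = temp − m·l·θ̈·cosθ/(M+m) = 7.594537996
Euler: x'=0.058466958+0.033336·-1.450755771=0.010104564, ẋ'=-1.450755771+0.033336·7.594537996=-1.197584252
       θ'=-0.126258296+0.033336·1.113339250=-0.089144019, θ̇'=1.113339250+0.033336·-14.121130091=0.642597257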